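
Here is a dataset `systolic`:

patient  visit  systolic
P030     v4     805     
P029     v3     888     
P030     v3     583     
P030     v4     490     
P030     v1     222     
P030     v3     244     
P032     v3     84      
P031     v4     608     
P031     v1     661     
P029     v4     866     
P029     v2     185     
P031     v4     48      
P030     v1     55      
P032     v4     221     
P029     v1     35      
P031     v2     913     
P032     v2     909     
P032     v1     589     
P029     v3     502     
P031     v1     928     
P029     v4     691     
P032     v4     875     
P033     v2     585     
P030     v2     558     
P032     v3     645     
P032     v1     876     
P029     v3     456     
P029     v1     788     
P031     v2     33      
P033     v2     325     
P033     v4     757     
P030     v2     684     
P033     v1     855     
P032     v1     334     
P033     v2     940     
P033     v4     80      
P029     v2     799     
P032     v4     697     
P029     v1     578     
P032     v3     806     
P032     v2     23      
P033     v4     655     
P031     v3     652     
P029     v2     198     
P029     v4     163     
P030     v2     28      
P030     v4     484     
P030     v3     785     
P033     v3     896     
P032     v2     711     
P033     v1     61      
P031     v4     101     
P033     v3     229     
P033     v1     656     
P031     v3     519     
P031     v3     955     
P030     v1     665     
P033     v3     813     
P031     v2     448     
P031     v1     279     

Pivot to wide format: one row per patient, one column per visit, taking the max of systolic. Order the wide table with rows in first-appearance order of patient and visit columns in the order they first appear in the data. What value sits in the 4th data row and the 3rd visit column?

928

With rows in first-appearance order of patient, row 4 is patient=P031. visit columns in first-appearance order: v4, v3, v1, v2; column 3 is v1.
Long rows with patient=P031, visit=v1: max(661, 928, 279) = 928.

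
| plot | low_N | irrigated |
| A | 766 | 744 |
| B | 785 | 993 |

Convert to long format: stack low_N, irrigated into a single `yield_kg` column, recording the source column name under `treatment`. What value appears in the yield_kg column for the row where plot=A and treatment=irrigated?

744

Unpivoting turns each (plot, wide-column) pair into one long row.
The wide cell at row A, column irrigated holds 744, so the long row (A, irrigated) has yield_kg=744.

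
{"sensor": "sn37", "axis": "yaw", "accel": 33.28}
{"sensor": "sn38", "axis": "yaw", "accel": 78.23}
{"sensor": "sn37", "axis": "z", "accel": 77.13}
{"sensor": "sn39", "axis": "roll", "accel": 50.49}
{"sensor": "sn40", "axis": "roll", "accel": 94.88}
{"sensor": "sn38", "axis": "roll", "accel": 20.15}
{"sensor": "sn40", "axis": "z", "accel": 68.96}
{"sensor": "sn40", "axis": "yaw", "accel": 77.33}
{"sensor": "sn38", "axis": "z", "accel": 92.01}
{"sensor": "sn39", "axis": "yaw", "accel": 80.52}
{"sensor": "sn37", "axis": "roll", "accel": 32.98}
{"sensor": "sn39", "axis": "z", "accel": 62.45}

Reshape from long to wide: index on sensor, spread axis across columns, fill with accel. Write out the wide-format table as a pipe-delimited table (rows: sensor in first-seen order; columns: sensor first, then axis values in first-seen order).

Columns: sensor plus the 3 distinct axis values (yaw, z, roll).
For example, row sn37 column yaw takes accel=33.28 from the long row (sn37, yaw).

| sensor | yaw | z | roll |
| sn37 | 33.28 | 77.13 | 32.98 |
| sn38 | 78.23 | 92.01 | 20.15 |
| sn39 | 80.52 | 62.45 | 50.49 |
| sn40 | 77.33 | 68.96 | 94.88 |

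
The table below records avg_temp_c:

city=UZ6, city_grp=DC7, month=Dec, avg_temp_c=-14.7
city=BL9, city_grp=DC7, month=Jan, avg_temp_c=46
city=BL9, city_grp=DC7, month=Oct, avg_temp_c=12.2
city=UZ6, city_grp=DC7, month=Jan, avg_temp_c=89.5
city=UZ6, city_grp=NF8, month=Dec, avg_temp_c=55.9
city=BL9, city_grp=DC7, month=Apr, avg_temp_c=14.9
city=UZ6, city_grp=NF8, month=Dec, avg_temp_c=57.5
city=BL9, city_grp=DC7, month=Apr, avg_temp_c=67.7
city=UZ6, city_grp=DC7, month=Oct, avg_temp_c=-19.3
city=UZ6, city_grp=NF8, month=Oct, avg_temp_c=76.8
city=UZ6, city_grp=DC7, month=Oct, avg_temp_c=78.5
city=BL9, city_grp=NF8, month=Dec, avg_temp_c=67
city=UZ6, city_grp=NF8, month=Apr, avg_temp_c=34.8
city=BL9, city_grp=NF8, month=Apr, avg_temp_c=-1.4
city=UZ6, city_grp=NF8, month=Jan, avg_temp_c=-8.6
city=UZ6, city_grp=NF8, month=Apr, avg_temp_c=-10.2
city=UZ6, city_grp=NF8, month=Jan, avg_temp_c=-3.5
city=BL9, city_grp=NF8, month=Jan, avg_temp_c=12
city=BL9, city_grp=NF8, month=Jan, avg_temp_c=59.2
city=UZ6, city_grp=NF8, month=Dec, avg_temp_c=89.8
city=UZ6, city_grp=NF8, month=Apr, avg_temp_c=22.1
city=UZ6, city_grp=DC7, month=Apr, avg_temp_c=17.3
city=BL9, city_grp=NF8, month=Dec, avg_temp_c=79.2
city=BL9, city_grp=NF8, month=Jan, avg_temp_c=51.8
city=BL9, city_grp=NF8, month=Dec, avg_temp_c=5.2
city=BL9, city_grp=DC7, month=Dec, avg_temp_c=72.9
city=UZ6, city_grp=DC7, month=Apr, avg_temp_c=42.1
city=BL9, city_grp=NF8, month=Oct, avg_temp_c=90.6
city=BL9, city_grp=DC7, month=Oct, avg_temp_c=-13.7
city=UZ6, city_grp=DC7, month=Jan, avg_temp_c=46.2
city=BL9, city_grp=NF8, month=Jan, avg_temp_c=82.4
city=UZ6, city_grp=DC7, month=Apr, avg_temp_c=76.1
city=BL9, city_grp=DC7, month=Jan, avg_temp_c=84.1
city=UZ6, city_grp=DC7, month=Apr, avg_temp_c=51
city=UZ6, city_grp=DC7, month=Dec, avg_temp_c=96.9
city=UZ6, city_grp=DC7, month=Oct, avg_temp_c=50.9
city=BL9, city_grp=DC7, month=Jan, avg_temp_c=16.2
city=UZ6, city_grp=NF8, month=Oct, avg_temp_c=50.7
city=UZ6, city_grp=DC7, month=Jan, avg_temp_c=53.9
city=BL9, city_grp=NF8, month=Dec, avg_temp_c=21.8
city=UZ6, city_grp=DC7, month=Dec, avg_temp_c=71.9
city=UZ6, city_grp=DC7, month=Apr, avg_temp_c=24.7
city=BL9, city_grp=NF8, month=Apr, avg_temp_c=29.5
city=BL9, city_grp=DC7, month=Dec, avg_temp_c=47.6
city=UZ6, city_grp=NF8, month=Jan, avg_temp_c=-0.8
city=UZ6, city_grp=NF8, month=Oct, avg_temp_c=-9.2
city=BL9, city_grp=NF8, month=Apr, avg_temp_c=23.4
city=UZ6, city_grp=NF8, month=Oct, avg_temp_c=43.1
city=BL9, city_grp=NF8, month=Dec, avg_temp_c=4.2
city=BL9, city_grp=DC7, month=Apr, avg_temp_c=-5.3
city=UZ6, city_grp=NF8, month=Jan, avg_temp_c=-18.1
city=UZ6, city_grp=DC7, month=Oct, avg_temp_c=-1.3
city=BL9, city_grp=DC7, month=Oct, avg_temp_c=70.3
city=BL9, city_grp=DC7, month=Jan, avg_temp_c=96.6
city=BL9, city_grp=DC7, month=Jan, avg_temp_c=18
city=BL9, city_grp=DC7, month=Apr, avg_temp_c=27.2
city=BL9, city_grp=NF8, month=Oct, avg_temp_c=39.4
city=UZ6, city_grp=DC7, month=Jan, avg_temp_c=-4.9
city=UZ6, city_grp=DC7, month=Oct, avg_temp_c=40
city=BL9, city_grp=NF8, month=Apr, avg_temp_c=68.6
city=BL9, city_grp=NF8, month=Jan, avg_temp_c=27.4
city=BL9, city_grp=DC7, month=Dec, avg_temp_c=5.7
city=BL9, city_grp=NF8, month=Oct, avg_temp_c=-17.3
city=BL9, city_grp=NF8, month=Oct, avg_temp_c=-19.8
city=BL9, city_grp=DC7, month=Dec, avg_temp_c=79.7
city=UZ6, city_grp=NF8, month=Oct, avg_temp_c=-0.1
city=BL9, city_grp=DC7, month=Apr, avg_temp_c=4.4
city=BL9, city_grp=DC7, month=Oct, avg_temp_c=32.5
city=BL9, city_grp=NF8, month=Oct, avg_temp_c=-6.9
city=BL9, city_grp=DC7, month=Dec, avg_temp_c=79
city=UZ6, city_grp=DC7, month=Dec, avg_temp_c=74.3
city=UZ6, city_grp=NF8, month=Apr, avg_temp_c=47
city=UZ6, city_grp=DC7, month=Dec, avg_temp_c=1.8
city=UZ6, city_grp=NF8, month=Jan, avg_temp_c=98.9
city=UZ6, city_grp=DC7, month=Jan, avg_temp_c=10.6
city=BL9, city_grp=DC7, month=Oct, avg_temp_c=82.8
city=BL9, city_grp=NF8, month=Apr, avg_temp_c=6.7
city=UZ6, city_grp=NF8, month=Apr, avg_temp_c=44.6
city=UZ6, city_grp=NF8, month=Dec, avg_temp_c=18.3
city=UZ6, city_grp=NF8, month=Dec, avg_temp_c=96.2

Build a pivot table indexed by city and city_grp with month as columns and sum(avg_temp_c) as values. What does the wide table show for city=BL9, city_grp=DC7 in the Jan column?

Rows with city=BL9, city_grp=DC7 and month=Jan: avg_temp_c values are 46, 84.1, 16.2, 96.6, 18.
46 + 84.1 + 16.2 + 96.6 + 18 = 260.9.

260.9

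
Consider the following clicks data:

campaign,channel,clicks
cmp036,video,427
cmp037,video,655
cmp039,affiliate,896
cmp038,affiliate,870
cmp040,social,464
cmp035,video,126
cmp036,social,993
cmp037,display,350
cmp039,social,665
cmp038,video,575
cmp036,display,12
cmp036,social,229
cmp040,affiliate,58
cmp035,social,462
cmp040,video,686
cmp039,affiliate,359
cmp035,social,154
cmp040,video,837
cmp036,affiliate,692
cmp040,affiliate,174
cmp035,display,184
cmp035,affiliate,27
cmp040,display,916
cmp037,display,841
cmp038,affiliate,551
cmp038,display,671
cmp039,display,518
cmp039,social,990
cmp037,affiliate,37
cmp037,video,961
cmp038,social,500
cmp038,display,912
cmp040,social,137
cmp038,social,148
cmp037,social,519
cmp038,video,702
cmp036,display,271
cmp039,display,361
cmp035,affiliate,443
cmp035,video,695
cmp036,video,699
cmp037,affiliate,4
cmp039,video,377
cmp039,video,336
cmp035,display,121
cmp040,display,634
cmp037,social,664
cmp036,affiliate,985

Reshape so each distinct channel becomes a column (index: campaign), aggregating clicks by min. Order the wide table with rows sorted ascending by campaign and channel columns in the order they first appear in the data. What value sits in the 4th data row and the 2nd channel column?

551

With rows sorted ascending by campaign, row 4 is campaign=cmp038. channel columns in first-appearance order: video, affiliate, social, display; column 2 is affiliate.
Long rows with campaign=cmp038, channel=affiliate: min(870, 551) = 551.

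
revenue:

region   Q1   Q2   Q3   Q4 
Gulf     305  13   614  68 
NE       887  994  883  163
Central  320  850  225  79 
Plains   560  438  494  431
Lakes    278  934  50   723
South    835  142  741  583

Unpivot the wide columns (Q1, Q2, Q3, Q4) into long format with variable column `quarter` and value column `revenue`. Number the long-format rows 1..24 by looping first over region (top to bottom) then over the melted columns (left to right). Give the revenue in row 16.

24 rows total (6 × 4). Row 16: index ⌊(16-1)/4⌋ = 3 into region → Plains; (16-1) mod 4 = 3 into the melted columns → Q4.
So row 16 is (Plains, Q4, 431); revenue = 431.

431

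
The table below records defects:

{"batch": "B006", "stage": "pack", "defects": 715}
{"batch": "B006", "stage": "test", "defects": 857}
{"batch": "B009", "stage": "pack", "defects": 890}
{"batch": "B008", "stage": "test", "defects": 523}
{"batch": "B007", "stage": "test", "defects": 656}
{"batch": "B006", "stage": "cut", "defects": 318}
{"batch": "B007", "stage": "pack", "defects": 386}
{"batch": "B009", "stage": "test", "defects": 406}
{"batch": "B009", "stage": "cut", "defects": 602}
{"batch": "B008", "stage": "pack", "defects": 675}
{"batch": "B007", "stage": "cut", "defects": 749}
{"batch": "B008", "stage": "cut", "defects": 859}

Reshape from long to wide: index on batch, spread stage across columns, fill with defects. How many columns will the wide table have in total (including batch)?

4

1 column for batch plus 3 distinct stage values → 4 columns.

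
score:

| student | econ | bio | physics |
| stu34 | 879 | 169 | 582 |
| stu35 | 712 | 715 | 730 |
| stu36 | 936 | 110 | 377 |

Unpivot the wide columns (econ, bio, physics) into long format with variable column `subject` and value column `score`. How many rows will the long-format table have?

3 student values × 3 melted columns = 9 rows.

9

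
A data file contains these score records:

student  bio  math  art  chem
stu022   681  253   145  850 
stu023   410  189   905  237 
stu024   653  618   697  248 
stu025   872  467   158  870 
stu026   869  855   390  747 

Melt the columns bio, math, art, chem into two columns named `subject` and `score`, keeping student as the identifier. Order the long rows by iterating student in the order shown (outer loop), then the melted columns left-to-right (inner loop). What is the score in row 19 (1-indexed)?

390

20 rows total (5 × 4). Row 19: index ⌊(19-1)/4⌋ = 4 into student → stu026; (19-1) mod 4 = 2 into the melted columns → art.
So row 19 is (stu026, art, 390); score = 390.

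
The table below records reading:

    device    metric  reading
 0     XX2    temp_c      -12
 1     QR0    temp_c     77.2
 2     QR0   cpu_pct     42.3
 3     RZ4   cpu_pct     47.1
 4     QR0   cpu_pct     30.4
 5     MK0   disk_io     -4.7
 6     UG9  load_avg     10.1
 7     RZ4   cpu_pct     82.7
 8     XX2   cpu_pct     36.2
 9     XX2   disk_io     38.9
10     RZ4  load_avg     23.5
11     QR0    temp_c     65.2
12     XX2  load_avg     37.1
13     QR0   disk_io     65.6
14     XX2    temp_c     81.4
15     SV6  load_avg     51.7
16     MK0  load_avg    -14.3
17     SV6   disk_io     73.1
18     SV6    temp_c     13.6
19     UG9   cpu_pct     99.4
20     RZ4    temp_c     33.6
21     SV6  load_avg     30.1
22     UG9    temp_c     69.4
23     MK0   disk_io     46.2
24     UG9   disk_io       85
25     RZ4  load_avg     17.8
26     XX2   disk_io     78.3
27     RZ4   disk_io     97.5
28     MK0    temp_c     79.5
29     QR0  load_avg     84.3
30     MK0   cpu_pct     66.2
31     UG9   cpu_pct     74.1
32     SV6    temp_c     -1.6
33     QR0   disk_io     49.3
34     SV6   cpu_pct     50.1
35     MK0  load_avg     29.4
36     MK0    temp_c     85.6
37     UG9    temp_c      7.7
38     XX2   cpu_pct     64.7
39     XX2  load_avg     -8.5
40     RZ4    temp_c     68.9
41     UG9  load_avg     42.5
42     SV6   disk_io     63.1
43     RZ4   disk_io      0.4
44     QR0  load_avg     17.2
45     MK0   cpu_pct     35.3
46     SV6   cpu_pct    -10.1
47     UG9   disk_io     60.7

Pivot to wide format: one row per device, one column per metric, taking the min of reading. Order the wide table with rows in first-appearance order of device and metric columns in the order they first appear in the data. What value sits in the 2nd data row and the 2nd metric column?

With rows in first-appearance order of device, row 2 is device=QR0. metric columns in first-appearance order: temp_c, cpu_pct, disk_io, load_avg; column 2 is cpu_pct.
Long rows with device=QR0, metric=cpu_pct: min(42.3, 30.4) = 30.4.

30.4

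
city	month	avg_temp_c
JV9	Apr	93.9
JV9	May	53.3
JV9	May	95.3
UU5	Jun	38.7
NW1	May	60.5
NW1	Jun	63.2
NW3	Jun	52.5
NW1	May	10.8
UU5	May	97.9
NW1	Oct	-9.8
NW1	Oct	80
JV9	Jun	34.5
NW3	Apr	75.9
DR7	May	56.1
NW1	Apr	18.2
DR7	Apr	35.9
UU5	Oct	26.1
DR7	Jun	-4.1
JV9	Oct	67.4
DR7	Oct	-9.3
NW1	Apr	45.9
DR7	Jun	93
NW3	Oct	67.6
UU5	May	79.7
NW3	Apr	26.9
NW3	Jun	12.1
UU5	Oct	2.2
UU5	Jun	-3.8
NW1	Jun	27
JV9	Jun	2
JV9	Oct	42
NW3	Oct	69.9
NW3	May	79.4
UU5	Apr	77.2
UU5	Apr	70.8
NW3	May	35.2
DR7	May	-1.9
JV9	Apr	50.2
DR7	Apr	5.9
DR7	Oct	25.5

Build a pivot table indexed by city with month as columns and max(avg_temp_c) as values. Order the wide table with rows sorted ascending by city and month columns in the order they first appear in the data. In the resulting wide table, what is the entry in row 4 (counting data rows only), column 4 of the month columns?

With rows sorted ascending by city, row 4 is city=NW3. month columns in first-appearance order: Apr, May, Jun, Oct; column 4 is Oct.
Long rows with city=NW3, month=Oct: max(67.6, 69.9) = 69.9.

69.9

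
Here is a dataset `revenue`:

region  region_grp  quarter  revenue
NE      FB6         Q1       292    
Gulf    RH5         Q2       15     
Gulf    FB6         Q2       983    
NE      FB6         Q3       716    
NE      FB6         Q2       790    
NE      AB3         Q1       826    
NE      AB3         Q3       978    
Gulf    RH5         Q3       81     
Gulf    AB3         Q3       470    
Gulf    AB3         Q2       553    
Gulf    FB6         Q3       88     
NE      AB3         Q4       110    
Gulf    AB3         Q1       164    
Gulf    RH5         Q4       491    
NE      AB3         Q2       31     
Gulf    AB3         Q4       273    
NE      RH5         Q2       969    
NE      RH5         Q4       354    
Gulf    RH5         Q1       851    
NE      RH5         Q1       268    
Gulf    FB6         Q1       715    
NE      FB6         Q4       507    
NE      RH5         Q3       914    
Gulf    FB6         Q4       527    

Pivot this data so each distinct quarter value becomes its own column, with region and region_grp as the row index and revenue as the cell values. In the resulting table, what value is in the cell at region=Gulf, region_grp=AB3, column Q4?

Wide layout: rows indexed by region and region_grp, columns are the 4 distinct quarter values (Q1, Q2, Q3, Q4).
Cell (region=Gulf, region_grp=AB3, quarter=Q4) draws from the long row where region=Gulf, region_grp=AB3 and quarter=Q4, which has revenue=273.

273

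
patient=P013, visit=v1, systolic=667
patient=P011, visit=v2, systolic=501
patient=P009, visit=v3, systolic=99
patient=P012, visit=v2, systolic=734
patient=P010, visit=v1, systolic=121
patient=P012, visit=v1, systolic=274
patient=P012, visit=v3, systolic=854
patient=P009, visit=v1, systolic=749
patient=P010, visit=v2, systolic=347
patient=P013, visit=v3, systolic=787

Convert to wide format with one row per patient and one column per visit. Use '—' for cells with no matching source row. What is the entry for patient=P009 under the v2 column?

—

No long-format row has patient=P009 and visit=v2, so the cell is —.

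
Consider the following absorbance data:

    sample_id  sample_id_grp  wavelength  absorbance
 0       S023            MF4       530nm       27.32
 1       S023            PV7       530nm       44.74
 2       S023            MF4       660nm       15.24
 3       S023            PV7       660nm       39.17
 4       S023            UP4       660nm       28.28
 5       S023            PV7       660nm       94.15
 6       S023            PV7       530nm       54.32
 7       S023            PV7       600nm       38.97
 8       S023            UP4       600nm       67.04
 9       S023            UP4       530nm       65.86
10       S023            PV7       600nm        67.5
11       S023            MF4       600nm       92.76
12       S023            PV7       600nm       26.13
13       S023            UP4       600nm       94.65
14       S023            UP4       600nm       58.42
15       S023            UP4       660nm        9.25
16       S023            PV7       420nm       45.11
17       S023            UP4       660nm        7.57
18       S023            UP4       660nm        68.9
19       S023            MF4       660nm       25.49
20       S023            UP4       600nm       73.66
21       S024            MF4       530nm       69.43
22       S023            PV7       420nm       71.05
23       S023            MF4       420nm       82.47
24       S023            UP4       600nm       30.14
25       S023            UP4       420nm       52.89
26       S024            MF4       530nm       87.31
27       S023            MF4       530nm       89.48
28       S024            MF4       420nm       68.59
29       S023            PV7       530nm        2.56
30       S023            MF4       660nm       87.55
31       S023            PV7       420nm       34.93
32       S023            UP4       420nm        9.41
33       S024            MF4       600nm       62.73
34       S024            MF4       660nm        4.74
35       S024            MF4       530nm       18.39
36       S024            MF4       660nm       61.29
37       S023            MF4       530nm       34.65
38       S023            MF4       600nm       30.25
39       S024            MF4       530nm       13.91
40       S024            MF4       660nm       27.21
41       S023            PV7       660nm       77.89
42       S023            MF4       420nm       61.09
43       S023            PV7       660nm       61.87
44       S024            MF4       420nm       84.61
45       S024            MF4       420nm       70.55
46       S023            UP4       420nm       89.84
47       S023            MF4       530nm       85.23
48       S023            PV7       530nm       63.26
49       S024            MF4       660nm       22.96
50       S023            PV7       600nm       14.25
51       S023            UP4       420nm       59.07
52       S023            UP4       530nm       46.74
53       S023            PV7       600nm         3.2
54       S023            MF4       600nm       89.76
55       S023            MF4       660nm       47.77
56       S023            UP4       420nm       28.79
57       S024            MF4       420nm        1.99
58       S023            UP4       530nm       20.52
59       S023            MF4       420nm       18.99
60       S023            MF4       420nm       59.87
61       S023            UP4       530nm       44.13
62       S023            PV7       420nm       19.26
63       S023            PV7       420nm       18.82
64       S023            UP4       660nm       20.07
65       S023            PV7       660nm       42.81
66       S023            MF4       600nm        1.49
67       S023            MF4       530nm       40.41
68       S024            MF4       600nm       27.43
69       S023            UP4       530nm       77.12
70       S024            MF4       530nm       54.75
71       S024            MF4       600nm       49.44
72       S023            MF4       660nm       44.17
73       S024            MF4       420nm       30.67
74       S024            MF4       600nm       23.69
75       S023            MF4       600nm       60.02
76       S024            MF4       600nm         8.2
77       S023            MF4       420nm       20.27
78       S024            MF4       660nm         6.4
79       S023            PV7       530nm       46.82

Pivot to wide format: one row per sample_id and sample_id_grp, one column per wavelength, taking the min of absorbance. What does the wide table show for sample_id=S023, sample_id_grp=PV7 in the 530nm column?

2.56

Rows with sample_id=S023, sample_id_grp=PV7 and wavelength=530nm: absorbance values are 44.74, 54.32, 2.56, 63.26, 46.82.
min(44.74, 54.32, 2.56, 63.26, 46.82) = 2.56.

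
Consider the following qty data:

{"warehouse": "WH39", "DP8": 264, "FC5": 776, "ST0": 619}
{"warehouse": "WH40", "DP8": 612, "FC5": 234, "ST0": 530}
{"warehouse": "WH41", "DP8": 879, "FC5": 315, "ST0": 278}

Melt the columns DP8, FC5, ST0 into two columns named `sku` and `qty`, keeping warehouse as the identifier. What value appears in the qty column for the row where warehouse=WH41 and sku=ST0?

Unpivoting turns each (warehouse, wide-column) pair into one long row.
The wide cell at row WH41, column ST0 holds 278, so the long row (WH41, ST0) has qty=278.

278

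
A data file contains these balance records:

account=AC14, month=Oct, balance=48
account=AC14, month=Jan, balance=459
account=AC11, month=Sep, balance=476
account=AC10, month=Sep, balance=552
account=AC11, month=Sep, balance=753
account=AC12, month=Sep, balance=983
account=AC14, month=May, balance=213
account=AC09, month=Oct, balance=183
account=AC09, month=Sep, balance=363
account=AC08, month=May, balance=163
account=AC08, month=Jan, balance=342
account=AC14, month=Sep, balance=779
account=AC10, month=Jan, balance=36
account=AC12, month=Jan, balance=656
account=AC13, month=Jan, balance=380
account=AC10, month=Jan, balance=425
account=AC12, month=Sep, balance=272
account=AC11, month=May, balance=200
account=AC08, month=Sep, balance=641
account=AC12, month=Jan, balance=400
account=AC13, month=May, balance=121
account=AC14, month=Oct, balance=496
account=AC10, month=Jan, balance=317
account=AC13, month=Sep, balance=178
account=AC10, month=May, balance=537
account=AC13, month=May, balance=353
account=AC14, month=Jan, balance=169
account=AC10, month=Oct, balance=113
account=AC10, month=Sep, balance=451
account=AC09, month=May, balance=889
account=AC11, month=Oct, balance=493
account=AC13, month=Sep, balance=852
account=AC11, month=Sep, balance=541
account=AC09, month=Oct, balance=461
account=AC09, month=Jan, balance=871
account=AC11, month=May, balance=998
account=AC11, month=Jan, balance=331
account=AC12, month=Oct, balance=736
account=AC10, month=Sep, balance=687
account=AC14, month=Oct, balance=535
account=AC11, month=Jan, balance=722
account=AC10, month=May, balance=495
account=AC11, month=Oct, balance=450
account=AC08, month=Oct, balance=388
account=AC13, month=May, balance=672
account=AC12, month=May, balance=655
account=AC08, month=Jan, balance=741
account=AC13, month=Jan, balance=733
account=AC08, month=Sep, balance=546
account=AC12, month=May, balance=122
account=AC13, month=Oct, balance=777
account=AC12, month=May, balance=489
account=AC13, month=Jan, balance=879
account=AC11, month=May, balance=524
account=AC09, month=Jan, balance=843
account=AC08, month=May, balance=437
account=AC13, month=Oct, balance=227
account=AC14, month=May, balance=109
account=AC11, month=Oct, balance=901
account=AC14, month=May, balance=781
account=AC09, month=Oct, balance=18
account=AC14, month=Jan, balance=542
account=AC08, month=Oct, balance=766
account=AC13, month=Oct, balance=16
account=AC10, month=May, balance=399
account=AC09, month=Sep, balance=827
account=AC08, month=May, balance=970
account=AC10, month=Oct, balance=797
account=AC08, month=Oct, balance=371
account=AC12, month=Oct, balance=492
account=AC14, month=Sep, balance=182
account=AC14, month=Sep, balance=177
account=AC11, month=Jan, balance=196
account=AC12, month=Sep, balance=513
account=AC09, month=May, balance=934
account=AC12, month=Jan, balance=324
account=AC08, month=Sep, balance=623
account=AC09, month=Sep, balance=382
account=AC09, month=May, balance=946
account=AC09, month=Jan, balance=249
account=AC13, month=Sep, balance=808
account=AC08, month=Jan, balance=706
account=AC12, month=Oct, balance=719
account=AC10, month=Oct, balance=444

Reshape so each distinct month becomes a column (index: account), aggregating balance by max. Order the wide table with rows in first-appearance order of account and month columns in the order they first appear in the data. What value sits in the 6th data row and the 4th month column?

970

With rows in first-appearance order of account, row 6 is account=AC08. month columns in first-appearance order: Oct, Jan, Sep, May; column 4 is May.
Long rows with account=AC08, month=May: max(163, 437, 970) = 970.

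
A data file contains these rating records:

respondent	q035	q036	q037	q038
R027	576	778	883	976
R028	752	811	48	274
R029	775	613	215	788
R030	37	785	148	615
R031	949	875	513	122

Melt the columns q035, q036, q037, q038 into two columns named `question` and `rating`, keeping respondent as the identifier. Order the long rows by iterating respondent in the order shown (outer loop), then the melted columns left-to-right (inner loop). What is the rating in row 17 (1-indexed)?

20 rows total (5 × 4). Row 17: index ⌊(17-1)/4⌋ = 4 into respondent → R031; (17-1) mod 4 = 0 into the melted columns → q035.
So row 17 is (R031, q035, 949); rating = 949.

949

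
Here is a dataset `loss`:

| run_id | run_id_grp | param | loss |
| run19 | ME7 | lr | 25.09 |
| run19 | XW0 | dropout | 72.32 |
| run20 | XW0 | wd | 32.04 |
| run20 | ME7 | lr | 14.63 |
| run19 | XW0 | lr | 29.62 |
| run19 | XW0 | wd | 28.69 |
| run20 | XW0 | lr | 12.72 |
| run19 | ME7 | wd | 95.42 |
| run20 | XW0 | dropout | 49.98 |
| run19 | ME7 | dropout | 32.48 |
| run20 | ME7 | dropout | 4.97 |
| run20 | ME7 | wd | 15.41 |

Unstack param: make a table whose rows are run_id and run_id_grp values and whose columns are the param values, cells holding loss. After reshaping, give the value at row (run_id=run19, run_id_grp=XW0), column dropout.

Wide layout: rows indexed by run_id and run_id_grp, columns are the 3 distinct param values (lr, dropout, wd).
Cell (run_id=run19, run_id_grp=XW0, param=dropout) draws from the long row where run_id=run19, run_id_grp=XW0 and param=dropout, which has loss=72.32.

72.32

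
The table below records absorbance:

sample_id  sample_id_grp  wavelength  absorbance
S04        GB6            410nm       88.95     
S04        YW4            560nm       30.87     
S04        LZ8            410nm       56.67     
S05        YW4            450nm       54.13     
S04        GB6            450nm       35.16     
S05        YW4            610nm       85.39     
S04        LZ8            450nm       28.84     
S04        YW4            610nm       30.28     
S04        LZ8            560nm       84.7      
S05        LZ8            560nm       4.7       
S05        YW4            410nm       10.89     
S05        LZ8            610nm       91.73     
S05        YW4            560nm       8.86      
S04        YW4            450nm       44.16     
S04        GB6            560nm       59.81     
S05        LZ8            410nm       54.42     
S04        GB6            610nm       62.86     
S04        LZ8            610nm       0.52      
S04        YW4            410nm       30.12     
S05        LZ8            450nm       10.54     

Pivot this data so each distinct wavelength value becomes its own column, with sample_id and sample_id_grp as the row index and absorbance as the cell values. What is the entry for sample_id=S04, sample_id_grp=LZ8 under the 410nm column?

Wide layout: rows indexed by sample_id and sample_id_grp, columns are the 4 distinct wavelength values (410nm, 560nm, 450nm, 610nm).
Cell (sample_id=S04, sample_id_grp=LZ8, wavelength=410nm) draws from the long row where sample_id=S04, sample_id_grp=LZ8 and wavelength=410nm, which has absorbance=56.67.

56.67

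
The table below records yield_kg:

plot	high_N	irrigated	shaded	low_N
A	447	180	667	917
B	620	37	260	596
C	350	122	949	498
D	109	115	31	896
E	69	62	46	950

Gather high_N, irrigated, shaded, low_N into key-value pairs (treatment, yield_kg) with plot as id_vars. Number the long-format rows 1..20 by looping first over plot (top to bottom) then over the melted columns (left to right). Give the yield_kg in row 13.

109

20 rows total (5 × 4). Row 13: index ⌊(13-1)/4⌋ = 3 into plot → D; (13-1) mod 4 = 0 into the melted columns → high_N.
So row 13 is (D, high_N, 109); yield_kg = 109.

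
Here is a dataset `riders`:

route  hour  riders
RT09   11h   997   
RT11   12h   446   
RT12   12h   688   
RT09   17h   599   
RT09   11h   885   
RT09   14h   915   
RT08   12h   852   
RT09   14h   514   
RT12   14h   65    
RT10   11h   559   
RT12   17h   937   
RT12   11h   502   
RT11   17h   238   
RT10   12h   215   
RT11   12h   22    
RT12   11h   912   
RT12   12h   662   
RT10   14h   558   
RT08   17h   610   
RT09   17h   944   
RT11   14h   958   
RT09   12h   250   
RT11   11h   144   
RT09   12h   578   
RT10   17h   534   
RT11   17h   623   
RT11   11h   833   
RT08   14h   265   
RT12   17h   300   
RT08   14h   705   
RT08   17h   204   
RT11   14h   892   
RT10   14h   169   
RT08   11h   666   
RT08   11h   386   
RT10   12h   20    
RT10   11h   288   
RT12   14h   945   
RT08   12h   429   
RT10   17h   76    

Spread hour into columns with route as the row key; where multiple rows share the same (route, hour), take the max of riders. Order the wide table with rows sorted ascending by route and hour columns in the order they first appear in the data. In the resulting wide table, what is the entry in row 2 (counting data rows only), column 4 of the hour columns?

915

With rows sorted ascending by route, row 2 is route=RT09. hour columns in first-appearance order: 11h, 12h, 17h, 14h; column 4 is 14h.
Long rows with route=RT09, hour=14h: max(915, 514) = 915.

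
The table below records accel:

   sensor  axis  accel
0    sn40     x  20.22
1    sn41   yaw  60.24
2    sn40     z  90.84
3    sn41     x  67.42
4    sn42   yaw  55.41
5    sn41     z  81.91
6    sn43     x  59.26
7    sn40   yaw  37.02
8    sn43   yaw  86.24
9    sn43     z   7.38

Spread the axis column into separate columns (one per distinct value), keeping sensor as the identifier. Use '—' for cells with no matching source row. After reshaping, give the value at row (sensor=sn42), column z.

No long-format row has sensor=sn42 and axis=z, so the cell is —.

—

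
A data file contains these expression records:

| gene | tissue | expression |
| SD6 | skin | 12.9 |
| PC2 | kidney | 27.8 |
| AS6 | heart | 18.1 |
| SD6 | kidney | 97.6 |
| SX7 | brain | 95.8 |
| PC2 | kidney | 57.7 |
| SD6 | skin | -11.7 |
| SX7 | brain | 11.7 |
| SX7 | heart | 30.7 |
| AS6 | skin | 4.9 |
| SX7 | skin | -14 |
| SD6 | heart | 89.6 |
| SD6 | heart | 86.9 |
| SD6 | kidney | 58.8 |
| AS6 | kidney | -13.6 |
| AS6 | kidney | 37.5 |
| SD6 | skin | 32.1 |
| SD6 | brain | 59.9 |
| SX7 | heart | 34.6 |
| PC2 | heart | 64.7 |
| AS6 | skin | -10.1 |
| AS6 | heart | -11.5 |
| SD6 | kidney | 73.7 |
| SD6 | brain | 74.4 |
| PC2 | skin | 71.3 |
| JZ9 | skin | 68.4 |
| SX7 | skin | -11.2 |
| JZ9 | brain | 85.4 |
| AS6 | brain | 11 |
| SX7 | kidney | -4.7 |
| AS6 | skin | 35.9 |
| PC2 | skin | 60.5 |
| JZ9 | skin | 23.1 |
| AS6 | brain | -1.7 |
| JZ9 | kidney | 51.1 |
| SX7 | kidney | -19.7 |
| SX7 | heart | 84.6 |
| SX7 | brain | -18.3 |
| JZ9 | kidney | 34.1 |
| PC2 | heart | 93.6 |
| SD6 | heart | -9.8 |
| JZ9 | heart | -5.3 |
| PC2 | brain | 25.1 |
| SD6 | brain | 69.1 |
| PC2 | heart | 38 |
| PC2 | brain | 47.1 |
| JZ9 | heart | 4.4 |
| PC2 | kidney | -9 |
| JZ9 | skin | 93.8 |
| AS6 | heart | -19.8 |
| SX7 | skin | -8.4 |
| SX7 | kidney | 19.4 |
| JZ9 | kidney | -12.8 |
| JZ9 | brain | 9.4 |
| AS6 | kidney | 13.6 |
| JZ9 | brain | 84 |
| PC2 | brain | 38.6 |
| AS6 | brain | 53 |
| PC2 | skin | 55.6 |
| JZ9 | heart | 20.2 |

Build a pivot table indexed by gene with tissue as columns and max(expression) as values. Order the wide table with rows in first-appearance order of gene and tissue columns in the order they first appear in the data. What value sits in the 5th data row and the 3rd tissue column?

With rows in first-appearance order of gene, row 5 is gene=JZ9. tissue columns in first-appearance order: skin, kidney, heart, brain; column 3 is heart.
Long rows with gene=JZ9, tissue=heart: max(-5.3, 4.4, 20.2) = 20.2.

20.2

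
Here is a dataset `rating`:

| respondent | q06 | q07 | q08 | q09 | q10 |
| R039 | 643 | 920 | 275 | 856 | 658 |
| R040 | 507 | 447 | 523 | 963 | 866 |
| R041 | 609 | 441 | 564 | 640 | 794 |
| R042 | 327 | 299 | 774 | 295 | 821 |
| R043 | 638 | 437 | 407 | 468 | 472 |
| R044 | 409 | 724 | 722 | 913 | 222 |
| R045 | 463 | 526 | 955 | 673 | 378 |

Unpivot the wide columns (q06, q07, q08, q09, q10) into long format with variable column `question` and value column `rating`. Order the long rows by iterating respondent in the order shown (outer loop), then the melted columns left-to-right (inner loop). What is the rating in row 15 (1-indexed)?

35 rows total (7 × 5). Row 15: index ⌊(15-1)/5⌋ = 2 into respondent → R041; (15-1) mod 5 = 4 into the melted columns → q10.
So row 15 is (R041, q10, 794); rating = 794.

794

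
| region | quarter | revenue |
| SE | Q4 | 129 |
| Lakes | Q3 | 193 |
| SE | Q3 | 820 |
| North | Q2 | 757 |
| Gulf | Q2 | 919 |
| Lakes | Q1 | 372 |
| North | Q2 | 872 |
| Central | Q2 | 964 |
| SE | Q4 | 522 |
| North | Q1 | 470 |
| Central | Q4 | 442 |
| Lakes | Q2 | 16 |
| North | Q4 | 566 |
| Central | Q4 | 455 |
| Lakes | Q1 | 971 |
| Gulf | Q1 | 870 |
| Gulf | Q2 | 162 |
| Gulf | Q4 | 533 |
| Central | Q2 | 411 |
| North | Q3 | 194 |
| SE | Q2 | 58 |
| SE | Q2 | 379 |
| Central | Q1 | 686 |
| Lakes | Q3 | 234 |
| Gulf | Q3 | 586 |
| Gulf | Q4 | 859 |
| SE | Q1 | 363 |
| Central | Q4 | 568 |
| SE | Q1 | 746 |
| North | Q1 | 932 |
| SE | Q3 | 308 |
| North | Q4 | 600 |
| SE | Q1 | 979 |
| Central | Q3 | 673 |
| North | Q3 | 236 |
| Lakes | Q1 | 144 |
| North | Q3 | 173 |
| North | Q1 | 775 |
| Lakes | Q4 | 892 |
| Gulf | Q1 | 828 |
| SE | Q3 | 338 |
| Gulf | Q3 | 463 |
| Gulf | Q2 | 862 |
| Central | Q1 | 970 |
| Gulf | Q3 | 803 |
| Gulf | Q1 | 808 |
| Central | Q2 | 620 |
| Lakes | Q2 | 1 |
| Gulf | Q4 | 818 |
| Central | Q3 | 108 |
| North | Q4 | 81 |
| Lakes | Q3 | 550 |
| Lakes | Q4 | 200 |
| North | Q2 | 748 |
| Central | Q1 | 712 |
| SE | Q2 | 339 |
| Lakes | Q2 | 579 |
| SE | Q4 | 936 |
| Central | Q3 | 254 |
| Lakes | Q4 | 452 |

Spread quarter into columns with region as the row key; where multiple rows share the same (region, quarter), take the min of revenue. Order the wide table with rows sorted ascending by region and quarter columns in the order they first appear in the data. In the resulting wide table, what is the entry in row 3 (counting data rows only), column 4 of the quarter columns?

With rows sorted ascending by region, row 3 is region=Lakes. quarter columns in first-appearance order: Q4, Q3, Q2, Q1; column 4 is Q1.
Long rows with region=Lakes, quarter=Q1: min(372, 971, 144) = 144.

144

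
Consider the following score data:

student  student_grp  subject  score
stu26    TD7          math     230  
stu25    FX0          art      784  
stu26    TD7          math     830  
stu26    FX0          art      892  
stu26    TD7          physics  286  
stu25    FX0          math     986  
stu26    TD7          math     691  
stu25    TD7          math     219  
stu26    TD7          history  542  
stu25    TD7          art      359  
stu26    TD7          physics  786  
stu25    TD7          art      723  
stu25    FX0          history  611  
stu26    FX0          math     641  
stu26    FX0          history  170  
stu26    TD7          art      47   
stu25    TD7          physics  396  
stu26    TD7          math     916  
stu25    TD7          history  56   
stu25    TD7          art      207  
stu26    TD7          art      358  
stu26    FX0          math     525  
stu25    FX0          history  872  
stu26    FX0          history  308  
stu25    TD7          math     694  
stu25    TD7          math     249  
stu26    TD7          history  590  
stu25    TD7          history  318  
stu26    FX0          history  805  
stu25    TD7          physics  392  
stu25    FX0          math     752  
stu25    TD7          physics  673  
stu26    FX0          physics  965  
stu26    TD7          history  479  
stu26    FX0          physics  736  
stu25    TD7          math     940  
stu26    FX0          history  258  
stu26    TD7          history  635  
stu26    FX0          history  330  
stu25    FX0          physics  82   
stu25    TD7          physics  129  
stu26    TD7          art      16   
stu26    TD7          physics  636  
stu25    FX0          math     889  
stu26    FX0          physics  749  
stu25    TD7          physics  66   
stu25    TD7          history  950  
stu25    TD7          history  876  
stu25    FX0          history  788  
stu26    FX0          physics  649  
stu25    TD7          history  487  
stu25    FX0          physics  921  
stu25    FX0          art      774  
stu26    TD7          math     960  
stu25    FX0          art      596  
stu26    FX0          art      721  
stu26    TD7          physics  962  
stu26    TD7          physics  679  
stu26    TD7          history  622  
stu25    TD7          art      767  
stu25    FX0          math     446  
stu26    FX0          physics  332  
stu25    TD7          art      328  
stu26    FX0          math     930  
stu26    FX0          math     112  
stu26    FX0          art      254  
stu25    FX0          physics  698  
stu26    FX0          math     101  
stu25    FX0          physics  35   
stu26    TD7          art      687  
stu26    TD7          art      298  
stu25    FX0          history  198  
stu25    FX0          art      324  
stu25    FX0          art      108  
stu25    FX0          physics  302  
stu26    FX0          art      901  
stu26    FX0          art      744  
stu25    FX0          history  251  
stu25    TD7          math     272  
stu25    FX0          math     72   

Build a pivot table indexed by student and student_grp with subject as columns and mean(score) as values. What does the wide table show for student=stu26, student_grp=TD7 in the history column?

Rows with student=stu26, student_grp=TD7 and subject=history: score values are 542, 590, 479, 635, 622.
(542 + 590 + 479 + 635 + 622) / 5 = 573.60.

573.60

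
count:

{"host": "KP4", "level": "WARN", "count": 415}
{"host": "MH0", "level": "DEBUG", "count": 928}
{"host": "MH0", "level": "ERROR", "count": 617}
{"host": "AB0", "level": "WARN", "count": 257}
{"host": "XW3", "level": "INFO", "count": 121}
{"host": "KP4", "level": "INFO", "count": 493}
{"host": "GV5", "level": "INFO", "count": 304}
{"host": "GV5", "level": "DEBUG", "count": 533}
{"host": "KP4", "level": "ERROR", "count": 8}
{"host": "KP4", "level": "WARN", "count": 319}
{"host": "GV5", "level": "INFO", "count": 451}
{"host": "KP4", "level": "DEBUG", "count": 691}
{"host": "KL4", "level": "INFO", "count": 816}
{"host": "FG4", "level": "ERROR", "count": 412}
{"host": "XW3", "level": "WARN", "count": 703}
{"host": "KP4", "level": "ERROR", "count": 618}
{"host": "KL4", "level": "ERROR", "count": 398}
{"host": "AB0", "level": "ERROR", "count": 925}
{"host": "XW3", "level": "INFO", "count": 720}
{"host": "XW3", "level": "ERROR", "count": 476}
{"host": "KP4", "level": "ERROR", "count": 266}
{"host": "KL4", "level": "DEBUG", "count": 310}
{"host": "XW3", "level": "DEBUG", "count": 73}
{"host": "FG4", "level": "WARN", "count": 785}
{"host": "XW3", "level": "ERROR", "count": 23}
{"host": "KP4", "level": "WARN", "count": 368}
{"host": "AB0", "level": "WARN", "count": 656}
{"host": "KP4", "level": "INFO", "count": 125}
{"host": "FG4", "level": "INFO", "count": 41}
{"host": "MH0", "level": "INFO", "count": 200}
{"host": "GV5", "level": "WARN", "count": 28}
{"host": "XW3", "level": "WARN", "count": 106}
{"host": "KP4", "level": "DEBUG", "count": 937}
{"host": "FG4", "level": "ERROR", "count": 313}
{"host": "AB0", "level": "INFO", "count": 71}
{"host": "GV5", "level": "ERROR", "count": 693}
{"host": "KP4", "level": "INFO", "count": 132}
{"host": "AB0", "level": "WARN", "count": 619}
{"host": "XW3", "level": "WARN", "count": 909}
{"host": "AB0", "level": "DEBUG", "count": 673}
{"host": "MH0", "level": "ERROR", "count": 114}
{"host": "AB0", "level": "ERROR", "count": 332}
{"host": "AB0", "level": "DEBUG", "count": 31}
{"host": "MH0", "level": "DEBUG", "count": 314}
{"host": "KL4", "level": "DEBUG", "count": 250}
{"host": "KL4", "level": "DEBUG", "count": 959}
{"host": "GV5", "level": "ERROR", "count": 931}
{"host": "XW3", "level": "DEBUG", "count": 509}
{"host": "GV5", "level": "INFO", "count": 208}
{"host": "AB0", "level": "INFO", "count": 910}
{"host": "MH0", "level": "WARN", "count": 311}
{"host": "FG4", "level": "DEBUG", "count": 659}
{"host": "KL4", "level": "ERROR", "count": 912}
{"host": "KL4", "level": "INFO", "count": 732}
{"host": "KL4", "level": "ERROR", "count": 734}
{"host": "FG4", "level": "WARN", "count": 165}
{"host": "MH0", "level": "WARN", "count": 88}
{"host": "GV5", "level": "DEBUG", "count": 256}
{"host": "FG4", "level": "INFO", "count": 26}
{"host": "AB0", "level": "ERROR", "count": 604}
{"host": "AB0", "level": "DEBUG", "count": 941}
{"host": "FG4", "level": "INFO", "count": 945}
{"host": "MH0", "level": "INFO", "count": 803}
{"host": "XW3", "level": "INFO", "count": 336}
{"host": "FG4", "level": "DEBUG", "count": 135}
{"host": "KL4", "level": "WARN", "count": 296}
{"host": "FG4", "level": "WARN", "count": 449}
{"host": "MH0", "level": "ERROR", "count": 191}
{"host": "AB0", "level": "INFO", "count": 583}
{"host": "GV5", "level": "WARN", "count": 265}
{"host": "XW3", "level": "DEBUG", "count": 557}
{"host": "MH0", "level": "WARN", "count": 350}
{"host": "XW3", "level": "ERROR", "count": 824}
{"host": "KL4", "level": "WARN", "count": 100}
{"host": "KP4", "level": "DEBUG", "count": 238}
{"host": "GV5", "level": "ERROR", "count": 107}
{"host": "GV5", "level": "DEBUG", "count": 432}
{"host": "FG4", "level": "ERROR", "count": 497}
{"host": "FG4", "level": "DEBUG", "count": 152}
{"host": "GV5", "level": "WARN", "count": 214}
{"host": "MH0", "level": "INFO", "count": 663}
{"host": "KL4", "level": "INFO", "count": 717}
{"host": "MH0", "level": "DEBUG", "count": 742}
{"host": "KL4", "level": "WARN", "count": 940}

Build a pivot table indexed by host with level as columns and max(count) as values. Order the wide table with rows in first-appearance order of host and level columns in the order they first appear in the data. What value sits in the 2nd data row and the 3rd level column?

With rows in first-appearance order of host, row 2 is host=MH0. level columns in first-appearance order: WARN, DEBUG, ERROR, INFO; column 3 is ERROR.
Long rows with host=MH0, level=ERROR: max(617, 114, 191) = 617.

617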